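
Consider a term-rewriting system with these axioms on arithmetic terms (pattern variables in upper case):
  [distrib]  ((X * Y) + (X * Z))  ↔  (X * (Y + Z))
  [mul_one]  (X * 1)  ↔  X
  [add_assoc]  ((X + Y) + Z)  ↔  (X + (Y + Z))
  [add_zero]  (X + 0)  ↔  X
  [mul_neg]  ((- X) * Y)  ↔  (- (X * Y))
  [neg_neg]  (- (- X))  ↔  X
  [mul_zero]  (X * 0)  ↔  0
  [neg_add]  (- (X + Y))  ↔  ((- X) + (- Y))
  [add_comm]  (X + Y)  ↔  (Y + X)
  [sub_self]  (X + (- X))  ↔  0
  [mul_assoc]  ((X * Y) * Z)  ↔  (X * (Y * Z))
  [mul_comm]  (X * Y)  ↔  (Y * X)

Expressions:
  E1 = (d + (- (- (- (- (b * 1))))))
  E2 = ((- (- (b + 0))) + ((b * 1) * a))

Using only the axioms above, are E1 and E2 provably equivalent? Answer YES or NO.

All listed rules preserve value, hence provable equivalence implies equal values everywhere; look for a separating assignment.
a=0, b=0, d=1 gives E1 ↦ 1, E2 ↦ 0; values differ ⇒ not provably equivalent.

NO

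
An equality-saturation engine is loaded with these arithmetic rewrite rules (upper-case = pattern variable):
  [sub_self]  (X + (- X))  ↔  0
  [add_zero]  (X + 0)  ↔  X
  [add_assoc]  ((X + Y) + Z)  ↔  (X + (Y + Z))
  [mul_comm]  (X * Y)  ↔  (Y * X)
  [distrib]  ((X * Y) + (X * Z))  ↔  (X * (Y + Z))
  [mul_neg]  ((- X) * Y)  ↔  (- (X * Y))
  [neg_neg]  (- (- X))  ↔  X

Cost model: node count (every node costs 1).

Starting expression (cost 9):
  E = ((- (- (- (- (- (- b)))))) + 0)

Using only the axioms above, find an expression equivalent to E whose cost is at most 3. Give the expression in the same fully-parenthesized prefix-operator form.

(- (- b))   [cost 3]

1. [neg_neg →] (- (- (- (- b))))  →  (- (- b));  E = ((- (- (- (- b)))) + 0)
2. [neg_neg →] (- (- (- (- b))))  →  (- (- b));  E = ((- (- b)) + 0)
3. [add_zero →] ((- (- b)) + 0)  →  (- (- b));  cost 3 ≤ 3, done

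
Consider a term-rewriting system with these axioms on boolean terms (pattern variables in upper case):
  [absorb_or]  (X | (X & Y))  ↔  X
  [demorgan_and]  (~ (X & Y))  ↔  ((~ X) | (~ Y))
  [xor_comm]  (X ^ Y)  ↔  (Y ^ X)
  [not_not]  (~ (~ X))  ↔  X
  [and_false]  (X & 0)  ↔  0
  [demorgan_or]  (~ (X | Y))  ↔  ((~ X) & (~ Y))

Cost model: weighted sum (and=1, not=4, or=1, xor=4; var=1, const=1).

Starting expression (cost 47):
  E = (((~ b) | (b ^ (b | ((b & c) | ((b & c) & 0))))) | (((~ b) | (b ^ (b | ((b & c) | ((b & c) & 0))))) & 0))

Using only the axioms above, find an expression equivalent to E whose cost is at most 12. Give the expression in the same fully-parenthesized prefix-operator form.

step 1: absorb_or (→) rewrites (((~ b) | (b ^ (b | ((b & c) | ((b & c) & 0))))) | (((~ b) | (b ^ (b | ((b & c) | ((b & c) & 0))))) & 0)) into ((~ b) | (b ^ (b | ((b & c) | ((b & c) & 0)))))
step 2: absorb_or (→) rewrites ((b & c) | ((b & c) & 0)) into (b & c), now ((~ b) | (b ^ (b | (b & c))))
step 3: absorb_or (→) rewrites (b | (b & c)) into b, reaching cost 12 (bound 12)

((~ b) | (b ^ b))   [cost 12]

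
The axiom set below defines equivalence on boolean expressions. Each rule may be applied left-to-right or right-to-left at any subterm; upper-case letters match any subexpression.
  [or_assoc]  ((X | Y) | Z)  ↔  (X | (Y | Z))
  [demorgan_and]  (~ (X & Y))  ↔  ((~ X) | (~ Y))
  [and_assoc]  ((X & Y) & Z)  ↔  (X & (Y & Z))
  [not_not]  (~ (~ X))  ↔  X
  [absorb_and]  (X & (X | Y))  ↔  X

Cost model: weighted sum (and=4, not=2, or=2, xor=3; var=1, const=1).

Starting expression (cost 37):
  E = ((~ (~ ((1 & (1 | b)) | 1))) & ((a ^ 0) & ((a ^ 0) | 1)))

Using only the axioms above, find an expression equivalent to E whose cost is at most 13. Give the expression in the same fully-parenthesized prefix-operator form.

((1 | 1) & (a ^ 0))   [cost 13]

(1) (1 & (1 | b))  =[absorb_and →]=  1    ⊢ ((~ (~ (1 | 1))) & ((a ^ 0) & ((a ^ 0) | 1)))
(2) (~ (~ (1 | 1)))  =[not_not →]=  (1 | 1)    ⊢ ((1 | 1) & ((a ^ 0) & ((a ^ 0) | 1)))
(3) ((a ^ 0) & ((a ^ 0) | 1))  =[absorb_and →]=  (a ^ 0)    ⊢ cost 13, within 13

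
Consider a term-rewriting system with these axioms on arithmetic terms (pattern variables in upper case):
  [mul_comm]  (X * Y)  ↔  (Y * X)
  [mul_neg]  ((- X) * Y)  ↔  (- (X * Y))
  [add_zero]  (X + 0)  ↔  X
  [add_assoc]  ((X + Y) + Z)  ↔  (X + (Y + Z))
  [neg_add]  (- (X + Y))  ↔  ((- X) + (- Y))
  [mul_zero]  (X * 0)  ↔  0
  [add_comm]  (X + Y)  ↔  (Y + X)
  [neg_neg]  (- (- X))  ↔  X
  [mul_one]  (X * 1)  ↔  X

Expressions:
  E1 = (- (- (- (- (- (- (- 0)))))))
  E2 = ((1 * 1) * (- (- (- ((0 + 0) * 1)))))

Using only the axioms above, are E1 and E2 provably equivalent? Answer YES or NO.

YES

(1) (- (- (- (- (- 0)))))  =[neg_neg →]=  (- (- (- 0)))    ⊢ (- (- (- (- (- 0)))))
(2) (- (- (- (- 0))))  =[neg_neg →]=  (- (- 0))    ⊢ (- (- (- 0)))
(3) (- (- (- 0)))  =[neg_neg →]=  (- 0)
(4) (- 0)  =[mul_one ←]=  ((- 0) * 1)
(5) ((- 0) * 1)  =[mul_comm →]=  (1 * (- 0))
(6) 0  =[add_zero ←]=  (0 + 0)    ⊢ (1 * (- (0 + 0)))
(7) 1  =[mul_one ←]=  (1 * 1)    ⊢ ((1 * 1) * (- (0 + 0)))
(8) (0 + 0)  =[neg_neg ←]=  (- (- (0 + 0)))    ⊢ ((1 * 1) * (- (- (- (0 + 0)))))
(9) (0 + 0)  =[mul_one ←]=  ((0 + 0) * 1)    ⊢ E2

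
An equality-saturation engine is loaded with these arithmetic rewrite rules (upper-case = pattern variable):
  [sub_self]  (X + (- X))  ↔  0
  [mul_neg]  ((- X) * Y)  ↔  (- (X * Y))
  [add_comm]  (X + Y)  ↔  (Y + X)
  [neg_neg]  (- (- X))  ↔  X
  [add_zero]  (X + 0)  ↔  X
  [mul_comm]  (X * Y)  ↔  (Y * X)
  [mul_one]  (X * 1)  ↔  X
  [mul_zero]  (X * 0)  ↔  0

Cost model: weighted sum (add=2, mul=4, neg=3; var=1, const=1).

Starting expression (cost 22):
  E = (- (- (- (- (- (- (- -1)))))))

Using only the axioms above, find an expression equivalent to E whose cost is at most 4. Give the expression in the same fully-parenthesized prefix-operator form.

(- -1)   [cost 4]

1. [neg_neg →] (- (- (- -1)))  →  (- -1);  E = (- (- (- (- (- -1)))))
2. [neg_neg →] (- (- (- (- -1))))  →  (- (- -1));  E = (- (- (- -1)))
3. [neg_neg →] (- (- (- -1)))  →  (- -1);  cost 4 ≤ 4, done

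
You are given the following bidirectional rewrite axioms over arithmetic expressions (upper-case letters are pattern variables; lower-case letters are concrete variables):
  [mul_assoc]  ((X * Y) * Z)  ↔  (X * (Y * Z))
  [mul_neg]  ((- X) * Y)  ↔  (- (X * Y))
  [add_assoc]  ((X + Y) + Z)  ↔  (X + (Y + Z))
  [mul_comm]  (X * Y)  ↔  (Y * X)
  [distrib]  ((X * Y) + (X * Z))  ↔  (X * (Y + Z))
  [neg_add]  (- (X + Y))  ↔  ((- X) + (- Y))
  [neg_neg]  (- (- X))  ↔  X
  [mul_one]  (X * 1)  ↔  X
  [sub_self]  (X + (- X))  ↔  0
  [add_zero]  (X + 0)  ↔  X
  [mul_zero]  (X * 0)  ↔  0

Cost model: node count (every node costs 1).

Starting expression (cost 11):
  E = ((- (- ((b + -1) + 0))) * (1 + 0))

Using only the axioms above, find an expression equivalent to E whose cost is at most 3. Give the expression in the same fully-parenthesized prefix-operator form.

(b + -1)   [cost 3]

step 1: add_zero (→) rewrites ((b + -1) + 0) into (b + -1), now ((- (- (b + -1))) * (1 + 0))
step 2: neg_neg (→) rewrites (- (- (b + -1))) into (b + -1), now ((b + -1) * (1 + 0))
step 3: add_zero (→) rewrites (1 + 0) into 1, now ((b + -1) * 1)
step 4: mul_one (→) rewrites ((b + -1) * 1) into (b + -1), reaching cost 3 (bound 3)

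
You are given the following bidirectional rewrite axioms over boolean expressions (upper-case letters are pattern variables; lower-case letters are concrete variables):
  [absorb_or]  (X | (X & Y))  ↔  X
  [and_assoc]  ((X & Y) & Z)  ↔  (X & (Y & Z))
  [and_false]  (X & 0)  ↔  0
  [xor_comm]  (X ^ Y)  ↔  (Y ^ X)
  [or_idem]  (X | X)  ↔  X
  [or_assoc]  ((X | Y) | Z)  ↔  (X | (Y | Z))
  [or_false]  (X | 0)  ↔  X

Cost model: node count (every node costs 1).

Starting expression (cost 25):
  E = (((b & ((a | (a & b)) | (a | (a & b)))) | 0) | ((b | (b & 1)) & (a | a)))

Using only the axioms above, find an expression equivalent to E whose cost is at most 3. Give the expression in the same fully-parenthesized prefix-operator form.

1. [or_idem →] ((a | (a & b)) | (a | (a & b)))  →  (a | (a & b));  E = (((b & (a | (a & b))) | 0) | ((b | (b & 1)) & (a | a)))
2. [or_false →] ((b & (a | (a & b))) | 0)  →  (b & (a | (a & b)));  E = ((b & (a | (a & b))) | ((b | (b & 1)) & (a | a)))
3. [absorb_or →] (a | (a & b))  →  a;  E = ((b & a) | ((b | (b & 1)) & (a | a)))
4. [absorb_or →] (b | (b & 1))  →  b;  E = ((b & a) | (b & (a | a)))
5. [or_idem →] (a | a)  →  a;  E = ((b & a) | (b & a))
6. [or_idem →] ((b & a) | (b & a))  →  (b & a);  cost 3 ≤ 3, done

(b & a)   [cost 3]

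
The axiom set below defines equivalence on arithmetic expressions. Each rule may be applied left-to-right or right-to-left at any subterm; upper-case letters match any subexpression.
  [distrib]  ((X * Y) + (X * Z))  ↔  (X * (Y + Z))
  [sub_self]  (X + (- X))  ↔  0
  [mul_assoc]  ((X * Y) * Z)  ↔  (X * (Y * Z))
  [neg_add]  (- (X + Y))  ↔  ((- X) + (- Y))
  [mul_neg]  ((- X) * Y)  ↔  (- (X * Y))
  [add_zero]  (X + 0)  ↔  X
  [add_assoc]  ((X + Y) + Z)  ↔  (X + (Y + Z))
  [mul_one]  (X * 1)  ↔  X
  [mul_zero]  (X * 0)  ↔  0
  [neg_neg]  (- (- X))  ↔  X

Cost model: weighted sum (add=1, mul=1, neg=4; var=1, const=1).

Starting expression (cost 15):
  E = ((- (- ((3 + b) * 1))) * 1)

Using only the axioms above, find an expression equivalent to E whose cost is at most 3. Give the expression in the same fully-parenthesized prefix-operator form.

(3 + b)   [cost 3]

(1) ((3 + b) * 1)  =[mul_one →]=  (3 + b)    ⊢ ((- (- (3 + b))) * 1)
(2) (- (- (3 + b)))  =[neg_neg →]=  (3 + b)    ⊢ ((3 + b) * 1)
(3) ((3 + b) * 1)  =[mul_one →]=  (3 + b)    ⊢ cost 3, within 3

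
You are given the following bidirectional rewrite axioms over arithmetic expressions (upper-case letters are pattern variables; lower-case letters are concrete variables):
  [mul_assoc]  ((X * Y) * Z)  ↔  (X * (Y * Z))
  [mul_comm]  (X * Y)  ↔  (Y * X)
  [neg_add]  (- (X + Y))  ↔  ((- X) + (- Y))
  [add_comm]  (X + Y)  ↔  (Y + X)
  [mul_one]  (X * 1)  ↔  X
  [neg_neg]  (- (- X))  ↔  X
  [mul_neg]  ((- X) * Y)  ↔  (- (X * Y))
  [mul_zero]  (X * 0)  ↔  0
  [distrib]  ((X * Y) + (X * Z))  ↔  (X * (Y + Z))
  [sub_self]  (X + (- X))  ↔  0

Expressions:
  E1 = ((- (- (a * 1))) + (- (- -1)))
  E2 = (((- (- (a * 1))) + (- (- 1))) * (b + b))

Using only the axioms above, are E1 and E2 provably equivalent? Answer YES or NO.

All listed rules preserve value, hence provable equivalence implies equal values everywhere; look for a separating assignment.
a=0, b=0 gives E1 ↦ -1, E2 ↦ 0; values differ ⇒ not provably equivalent.

NO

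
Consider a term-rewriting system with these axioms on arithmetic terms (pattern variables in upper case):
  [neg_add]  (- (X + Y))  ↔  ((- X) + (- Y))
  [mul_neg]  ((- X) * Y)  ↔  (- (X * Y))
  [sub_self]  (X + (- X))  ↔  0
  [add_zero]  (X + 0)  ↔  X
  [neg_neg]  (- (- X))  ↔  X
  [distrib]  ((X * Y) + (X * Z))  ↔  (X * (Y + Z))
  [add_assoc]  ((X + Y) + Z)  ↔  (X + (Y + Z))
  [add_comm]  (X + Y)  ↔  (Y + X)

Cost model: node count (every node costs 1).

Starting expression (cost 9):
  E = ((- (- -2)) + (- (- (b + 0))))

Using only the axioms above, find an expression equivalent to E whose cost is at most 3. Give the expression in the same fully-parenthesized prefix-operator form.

step 1: add_zero (→) rewrites (b + 0) into b, now ((- (- -2)) + (- (- b)))
step 2: neg_neg (→) rewrites (- (- b)) into b, now ((- (- -2)) + b)
step 3: neg_neg (→) rewrites (- (- -2)) into -2, reaching cost 3 (bound 3)

(-2 + b)   [cost 3]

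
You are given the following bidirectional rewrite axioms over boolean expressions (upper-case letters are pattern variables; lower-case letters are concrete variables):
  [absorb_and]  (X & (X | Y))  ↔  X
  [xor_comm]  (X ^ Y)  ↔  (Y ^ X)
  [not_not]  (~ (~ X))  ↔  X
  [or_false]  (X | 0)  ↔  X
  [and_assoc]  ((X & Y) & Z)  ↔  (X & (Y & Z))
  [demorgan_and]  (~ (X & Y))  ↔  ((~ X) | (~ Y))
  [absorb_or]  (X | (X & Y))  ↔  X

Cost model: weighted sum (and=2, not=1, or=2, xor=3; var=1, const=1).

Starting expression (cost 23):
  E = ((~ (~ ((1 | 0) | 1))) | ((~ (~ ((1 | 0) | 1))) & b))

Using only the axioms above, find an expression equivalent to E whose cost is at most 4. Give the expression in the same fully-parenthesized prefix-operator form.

1. [absorb_or →] ((~ (~ ((1 | 0) | 1))) | ((~ (~ ((1 | 0) | 1))) & b))  →  (~ (~ ((1 | 0) | 1)))
2. [or_false →] (1 | 0)  →  1;  E = (~ (~ (1 | 1)))
3. [not_not →] (~ (~ (1 | 1)))  →  (1 | 1);  cost 4 ≤ 4, done

(1 | 1)   [cost 4]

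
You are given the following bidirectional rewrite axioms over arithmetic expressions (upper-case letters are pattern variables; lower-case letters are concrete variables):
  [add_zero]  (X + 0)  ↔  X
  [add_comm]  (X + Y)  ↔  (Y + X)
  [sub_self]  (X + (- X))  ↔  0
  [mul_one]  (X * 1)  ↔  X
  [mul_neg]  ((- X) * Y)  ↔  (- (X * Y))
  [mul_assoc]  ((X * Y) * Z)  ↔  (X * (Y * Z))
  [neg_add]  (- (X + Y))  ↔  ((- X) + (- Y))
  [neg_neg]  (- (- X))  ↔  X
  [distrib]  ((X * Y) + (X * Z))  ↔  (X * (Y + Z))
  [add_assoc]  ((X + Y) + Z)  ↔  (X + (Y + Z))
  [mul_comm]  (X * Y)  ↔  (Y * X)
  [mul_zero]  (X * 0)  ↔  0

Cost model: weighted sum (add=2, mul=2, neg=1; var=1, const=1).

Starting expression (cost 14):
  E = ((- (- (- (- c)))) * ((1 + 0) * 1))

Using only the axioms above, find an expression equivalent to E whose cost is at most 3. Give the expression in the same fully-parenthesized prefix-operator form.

(- (- c))   [cost 3]

(1) (- (- (- c)))  =[neg_neg →]=  (- c)    ⊢ ((- (- c)) * ((1 + 0) * 1))
(2) (1 + 0)  =[add_zero →]=  1    ⊢ ((- (- c)) * (1 * 1))
(3) (1 * 1)  =[mul_one →]=  1    ⊢ ((- (- c)) * 1)
(4) ((- (- c)) * 1)  =[mul_one →]=  (- (- c))    ⊢ cost 3, within 3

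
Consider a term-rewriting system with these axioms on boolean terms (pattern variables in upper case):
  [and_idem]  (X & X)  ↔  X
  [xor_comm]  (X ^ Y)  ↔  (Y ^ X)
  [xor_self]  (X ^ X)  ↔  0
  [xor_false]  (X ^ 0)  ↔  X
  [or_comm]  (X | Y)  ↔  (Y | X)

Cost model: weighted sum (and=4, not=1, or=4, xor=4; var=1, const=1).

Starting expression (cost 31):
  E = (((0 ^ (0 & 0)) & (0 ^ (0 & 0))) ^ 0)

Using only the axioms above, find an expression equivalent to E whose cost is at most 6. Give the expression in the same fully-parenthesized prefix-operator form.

(1) ((0 ^ (0 & 0)) & (0 ^ (0 & 0)))  =[and_idem →]=  (0 ^ (0 & 0))    ⊢ ((0 ^ (0 & 0)) ^ 0)
(2) (0 & 0)  =[and_idem →]=  0    ⊢ ((0 ^ 0) ^ 0)
(3) ((0 ^ 0) ^ 0)  =[xor_false →]=  (0 ^ 0)    ⊢ cost 6, within 6

(0 ^ 0)   [cost 6]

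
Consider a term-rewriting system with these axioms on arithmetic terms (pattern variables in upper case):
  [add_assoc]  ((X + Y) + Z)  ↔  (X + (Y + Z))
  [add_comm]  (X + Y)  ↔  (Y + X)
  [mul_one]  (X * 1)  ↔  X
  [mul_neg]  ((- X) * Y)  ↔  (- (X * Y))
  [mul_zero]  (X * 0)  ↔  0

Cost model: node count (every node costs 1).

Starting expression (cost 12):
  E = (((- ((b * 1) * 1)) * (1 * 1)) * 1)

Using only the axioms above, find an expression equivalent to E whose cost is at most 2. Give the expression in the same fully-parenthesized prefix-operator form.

(- b)   [cost 2]

(1) ((b * 1) * 1)  =[mul_one →]=  (b * 1)    ⊢ (((- (b * 1)) * (1 * 1)) * 1)
(2) (b * 1)  =[mul_one →]=  b    ⊢ (((- b) * (1 * 1)) * 1)
(3) (((- b) * (1 * 1)) * 1)  =[mul_one →]=  ((- b) * (1 * 1))
(4) (1 * 1)  =[mul_one →]=  1    ⊢ ((- b) * 1)
(5) ((- b) * 1)  =[mul_one →]=  (- b)    ⊢ cost 2, within 2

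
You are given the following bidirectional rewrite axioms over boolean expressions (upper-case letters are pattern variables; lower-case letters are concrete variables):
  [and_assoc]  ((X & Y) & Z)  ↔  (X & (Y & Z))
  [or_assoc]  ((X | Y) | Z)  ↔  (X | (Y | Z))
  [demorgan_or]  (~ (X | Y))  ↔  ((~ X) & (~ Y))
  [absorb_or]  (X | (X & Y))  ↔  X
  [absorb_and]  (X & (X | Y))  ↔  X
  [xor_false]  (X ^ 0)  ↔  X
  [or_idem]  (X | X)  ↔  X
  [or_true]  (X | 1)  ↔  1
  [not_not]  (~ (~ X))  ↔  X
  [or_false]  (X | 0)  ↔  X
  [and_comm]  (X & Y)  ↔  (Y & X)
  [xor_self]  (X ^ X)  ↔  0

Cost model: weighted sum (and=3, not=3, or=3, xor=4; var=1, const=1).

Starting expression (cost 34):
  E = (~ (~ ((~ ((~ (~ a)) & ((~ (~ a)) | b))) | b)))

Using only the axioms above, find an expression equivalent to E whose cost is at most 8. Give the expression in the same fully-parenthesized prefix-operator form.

((~ a) | b)   [cost 8]

1. [absorb_and →] ((~ (~ a)) & ((~ (~ a)) | b))  →  (~ (~ a));  E = (~ (~ ((~ (~ (~ a))) | b)))
2. [not_not →] (~ (~ (~ a)))  →  (~ a);  E = (~ (~ ((~ a) | b)))
3. [not_not →] (~ (~ ((~ a) | b)))  →  ((~ a) | b);  cost 8 ≤ 8, done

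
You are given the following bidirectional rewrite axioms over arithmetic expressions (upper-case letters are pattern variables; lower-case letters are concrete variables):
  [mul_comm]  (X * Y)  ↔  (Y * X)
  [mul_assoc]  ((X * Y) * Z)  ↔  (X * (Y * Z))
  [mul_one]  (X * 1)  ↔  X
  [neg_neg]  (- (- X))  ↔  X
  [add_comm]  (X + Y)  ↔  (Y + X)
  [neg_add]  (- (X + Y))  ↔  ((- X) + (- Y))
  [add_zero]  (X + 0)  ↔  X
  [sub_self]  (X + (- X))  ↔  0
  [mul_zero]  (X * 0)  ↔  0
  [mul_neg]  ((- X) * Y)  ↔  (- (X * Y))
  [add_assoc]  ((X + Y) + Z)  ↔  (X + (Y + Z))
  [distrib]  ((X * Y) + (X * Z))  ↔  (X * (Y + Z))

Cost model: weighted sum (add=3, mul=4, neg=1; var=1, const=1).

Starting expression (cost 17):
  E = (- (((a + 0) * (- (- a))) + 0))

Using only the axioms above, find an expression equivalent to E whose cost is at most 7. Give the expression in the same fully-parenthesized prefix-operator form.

(- (a * a))   [cost 7]

step 1: neg_neg (→) rewrites (- (- a)) into a, now (- (((a + 0) * a) + 0))
step 2: add_zero (→) rewrites (a + 0) into a, now (- ((a * a) + 0))
step 3: add_zero (→) rewrites ((a * a) + 0) into (a * a), reaching cost 7 (bound 7)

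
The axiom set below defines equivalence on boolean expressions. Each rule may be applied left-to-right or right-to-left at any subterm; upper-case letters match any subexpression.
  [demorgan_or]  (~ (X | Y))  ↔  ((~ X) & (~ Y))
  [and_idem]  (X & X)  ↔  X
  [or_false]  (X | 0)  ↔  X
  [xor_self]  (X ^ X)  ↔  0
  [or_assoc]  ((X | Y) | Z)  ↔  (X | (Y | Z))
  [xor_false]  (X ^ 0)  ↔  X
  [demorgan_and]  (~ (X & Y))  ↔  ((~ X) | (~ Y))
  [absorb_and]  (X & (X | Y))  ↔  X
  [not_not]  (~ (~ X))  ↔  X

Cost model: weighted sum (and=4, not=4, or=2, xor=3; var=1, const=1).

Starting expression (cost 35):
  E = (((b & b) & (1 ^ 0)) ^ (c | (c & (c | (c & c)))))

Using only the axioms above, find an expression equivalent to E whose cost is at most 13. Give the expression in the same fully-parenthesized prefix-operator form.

(1) (c & c)  =[and_idem →]=  c    ⊢ (((b & b) & (1 ^ 0)) ^ (c | (c & (c | c))))
(2) (c & (c | c))  =[absorb_and →]=  c    ⊢ (((b & b) & (1 ^ 0)) ^ (c | c))
(3) (b & b)  =[and_idem →]=  b    ⊢ ((b & (1 ^ 0)) ^ (c | c))
(4) (1 ^ 0)  =[xor_false →]=  1    ⊢ cost 13, within 13

((b & 1) ^ (c | c))   [cost 13]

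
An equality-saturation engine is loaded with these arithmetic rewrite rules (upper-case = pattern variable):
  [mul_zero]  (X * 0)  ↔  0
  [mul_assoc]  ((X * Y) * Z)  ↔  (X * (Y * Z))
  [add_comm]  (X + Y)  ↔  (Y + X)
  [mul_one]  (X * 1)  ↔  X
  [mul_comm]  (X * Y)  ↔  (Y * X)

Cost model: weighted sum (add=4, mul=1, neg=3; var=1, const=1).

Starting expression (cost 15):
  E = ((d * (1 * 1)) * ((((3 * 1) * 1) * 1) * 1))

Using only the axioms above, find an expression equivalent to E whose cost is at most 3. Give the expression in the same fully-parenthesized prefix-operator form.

(d * 3)   [cost 3]

(1) (((3 * 1) * 1) * 1)  =[mul_one →]=  ((3 * 1) * 1)    ⊢ ((d * (1 * 1)) * (((3 * 1) * 1) * 1))
(2) (3 * 1)  =[mul_one →]=  3    ⊢ ((d * (1 * 1)) * ((3 * 1) * 1))
(3) (1 * 1)  =[mul_one →]=  1    ⊢ ((d * 1) * ((3 * 1) * 1))
(4) (3 * 1)  =[mul_one →]=  3    ⊢ ((d * 1) * (3 * 1))
(5) (3 * 1)  =[mul_one →]=  3    ⊢ ((d * 1) * 3)
(6) (d * 1)  =[mul_one →]=  d    ⊢ cost 3, within 3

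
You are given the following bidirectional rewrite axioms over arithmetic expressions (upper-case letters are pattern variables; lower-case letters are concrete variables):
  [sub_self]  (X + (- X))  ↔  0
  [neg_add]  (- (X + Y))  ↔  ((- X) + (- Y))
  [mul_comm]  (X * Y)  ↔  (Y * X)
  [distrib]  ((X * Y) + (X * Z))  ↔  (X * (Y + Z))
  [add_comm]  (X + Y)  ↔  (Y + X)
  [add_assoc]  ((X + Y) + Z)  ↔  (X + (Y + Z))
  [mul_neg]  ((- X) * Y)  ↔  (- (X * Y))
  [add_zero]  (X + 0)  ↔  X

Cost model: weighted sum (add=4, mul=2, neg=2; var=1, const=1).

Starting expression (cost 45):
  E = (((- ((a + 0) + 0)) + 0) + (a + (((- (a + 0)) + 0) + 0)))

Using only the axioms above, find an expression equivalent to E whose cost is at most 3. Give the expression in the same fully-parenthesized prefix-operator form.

(1) ((- (a + 0)) + 0)  =[add_zero →]=  (- (a + 0))    ⊢ (((- ((a + 0) + 0)) + 0) + (a + ((- (a + 0)) + 0)))
(2) ((a + 0) + 0)  =[add_zero →]=  (a + 0)    ⊢ (((- (a + 0)) + 0) + (a + ((- (a + 0)) + 0)))
(3) ((- (a + 0)) + 0)  =[add_zero →]=  (- (a + 0))    ⊢ ((- (a + 0)) + (a + ((- (a + 0)) + 0)))
(4) (a + 0)  =[add_zero →]=  a    ⊢ ((- (a + 0)) + (a + ((- a) + 0)))
(5) ((- a) + 0)  =[add_zero →]=  (- a)    ⊢ ((- (a + 0)) + (a + (- a)))
(6) (a + (- a))  =[sub_self →]=  0    ⊢ ((- (a + 0)) + 0)
(7) ((- (a + 0)) + 0)  =[add_zero →]=  (- (a + 0))
(8) (a + 0)  =[add_zero →]=  a    ⊢ cost 3, within 3

(- a)   [cost 3]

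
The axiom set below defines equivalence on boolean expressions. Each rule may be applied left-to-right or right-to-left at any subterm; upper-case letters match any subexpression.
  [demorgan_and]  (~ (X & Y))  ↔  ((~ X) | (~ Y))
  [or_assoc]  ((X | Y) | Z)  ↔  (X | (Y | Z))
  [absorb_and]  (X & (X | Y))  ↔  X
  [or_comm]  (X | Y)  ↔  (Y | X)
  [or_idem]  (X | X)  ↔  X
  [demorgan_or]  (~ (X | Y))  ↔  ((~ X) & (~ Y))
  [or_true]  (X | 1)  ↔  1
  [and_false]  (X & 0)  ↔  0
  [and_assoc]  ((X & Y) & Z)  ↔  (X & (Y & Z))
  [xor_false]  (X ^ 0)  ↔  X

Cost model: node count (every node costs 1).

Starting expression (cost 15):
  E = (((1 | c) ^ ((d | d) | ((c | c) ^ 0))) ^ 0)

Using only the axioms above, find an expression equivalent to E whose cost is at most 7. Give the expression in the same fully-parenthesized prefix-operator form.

step 1: xor_false (→) rewrites (((1 | c) ^ ((d | d) | ((c | c) ^ 0))) ^ 0) into ((1 | c) ^ ((d | d) | ((c | c) ^ 0)))
step 2: xor_false (→) rewrites ((c | c) ^ 0) into (c | c), now ((1 | c) ^ ((d | d) | (c | c)))
step 3: or_idem (→) rewrites (d | d) into d, now ((1 | c) ^ (d | (c | c)))
step 4: or_idem (→) rewrites (c | c) into c, reaching cost 7 (bound 7)

((1 | c) ^ (d | c))   [cost 7]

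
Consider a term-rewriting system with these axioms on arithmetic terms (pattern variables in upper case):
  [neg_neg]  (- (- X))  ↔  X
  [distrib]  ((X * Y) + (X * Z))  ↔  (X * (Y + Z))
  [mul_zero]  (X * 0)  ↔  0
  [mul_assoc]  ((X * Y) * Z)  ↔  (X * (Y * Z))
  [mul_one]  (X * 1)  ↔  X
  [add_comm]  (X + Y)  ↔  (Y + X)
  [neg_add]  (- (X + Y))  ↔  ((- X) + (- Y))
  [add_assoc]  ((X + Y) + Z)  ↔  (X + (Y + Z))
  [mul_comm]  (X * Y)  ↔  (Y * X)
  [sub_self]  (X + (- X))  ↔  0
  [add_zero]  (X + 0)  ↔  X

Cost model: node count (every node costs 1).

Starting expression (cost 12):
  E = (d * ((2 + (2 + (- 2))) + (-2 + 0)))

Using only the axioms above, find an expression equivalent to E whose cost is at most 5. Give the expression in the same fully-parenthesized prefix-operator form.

(d * (2 + -2))   [cost 5]

step 1: sub_self (→) rewrites (2 + (- 2)) into 0, now (d * ((2 + 0) + (-2 + 0)))
step 2: add_zero (→) rewrites (-2 + 0) into -2, now (d * ((2 + 0) + -2))
step 3: add_zero (→) rewrites (2 + 0) into 2, reaching cost 5 (bound 5)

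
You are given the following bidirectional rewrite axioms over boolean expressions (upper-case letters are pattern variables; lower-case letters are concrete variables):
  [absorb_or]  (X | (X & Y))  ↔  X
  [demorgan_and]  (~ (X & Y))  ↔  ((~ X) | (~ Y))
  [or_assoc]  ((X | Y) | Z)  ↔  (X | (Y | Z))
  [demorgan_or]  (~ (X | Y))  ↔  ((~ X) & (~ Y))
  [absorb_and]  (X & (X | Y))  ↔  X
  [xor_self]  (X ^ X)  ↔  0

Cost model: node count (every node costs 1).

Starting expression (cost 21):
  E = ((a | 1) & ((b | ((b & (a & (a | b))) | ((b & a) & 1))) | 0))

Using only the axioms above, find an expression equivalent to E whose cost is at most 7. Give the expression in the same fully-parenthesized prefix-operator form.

((a | 1) & (b | 0))   [cost 7]

1. [absorb_and →] (a & (a | b))  →  a;  E = ((a | 1) & ((b | ((b & a) | ((b & a) & 1))) | 0))
2. [absorb_or →] ((b & a) | ((b & a) & 1))  →  (b & a);  E = ((a | 1) & ((b | (b & a)) | 0))
3. [absorb_or →] (b | (b & a))  →  b;  cost 7 ≤ 7, done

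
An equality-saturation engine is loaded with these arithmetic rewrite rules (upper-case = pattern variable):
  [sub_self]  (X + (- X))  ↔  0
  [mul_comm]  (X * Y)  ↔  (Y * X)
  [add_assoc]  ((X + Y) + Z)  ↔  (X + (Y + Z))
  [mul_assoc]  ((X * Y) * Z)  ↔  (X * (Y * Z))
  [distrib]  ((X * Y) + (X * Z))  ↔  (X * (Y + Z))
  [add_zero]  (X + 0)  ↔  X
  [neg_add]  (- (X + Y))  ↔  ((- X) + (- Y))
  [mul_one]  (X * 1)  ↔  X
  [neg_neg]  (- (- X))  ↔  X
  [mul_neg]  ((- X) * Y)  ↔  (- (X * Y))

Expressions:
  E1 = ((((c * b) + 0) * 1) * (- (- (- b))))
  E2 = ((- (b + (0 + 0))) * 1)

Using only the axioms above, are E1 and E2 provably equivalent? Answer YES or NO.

NO

Every axiom is a valid identity, so a rewrite proof would force E1 and E2 to agree under every assignment.
At b=1, c=0: E1 = 0 but E2 = -1; they differ, so no derivation exists.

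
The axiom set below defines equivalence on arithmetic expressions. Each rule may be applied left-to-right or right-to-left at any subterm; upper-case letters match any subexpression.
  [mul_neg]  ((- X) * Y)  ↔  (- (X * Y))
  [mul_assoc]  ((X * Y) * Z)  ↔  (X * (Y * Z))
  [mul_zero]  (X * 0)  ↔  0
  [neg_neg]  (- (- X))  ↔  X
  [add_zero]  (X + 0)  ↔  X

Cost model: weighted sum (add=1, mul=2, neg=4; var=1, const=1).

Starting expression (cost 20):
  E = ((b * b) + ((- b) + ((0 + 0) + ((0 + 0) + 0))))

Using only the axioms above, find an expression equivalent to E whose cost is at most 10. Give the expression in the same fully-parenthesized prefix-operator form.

(1) ((0 + 0) + 0)  =[add_zero →]=  (0 + 0)    ⊢ ((b * b) + ((- b) + ((0 + 0) + (0 + 0))))
(2) (0 + 0)  =[add_zero →]=  0    ⊢ ((b * b) + ((- b) + ((0 + 0) + 0)))
(3) ((0 + 0) + 0)  =[add_zero →]=  (0 + 0)    ⊢ ((b * b) + ((- b) + (0 + 0)))
(4) (0 + 0)  =[add_zero →]=  0    ⊢ ((b * b) + ((- b) + 0))
(5) ((- b) + 0)  =[add_zero →]=  (- b)    ⊢ cost 10, within 10

((b * b) + (- b))   [cost 10]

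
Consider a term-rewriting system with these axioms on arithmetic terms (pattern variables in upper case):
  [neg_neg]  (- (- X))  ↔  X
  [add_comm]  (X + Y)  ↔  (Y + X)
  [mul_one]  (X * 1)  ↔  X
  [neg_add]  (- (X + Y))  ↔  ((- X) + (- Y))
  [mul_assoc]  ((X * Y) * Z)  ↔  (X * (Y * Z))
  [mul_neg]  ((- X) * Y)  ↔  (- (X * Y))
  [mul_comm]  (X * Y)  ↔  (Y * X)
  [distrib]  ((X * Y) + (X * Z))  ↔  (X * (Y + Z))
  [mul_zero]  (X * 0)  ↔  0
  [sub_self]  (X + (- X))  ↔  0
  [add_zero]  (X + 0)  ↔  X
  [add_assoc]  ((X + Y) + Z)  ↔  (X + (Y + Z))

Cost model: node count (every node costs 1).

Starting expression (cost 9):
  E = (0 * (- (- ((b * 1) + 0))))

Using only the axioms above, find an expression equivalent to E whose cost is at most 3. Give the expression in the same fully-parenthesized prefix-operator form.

(0 * b)   [cost 3]

(1) (b * 1)  =[mul_one →]=  b    ⊢ (0 * (- (- (b + 0))))
(2) (- (- (b + 0)))  =[neg_neg →]=  (b + 0)    ⊢ (0 * (b + 0))
(3) (b + 0)  =[add_zero →]=  b    ⊢ cost 3, within 3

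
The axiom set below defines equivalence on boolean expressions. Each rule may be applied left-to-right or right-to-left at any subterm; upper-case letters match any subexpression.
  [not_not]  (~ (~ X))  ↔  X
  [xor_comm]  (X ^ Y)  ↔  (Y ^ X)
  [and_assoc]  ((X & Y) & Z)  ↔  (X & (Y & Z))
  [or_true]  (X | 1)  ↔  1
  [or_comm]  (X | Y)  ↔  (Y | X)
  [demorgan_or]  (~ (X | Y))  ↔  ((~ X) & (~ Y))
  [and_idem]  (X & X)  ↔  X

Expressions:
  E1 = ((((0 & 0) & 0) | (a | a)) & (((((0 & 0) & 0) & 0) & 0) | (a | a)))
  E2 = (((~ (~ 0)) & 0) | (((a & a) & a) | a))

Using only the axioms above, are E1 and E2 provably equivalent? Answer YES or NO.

step 1: and_assoc (→) rewrites (((0 & 0) & 0) & 0) into ((0 & 0) & (0 & 0)), now ((((0 & 0) & 0) | (a | a)) & ((((0 & 0) & (0 & 0)) & 0) | (a | a)))
step 2: and_idem (→) rewrites ((0 & 0) & (0 & 0)) into (0 & 0), now ((((0 & 0) & 0) | (a | a)) & (((0 & 0) & 0) | (a | a)))
step 3: and_idem (→) rewrites ((((0 & 0) & 0) | (a | a)) & (((0 & 0) & 0) | (a | a))) into (((0 & 0) & 0) | (a | a))
step 4: and_idem (→) rewrites (0 & 0) into 0, now ((0 & 0) | (a | a))
step 5: and_idem (←) rewrites a into (a & a), now ((0 & 0) | ((a & a) | a))
step 6: not_not (←) rewrites 0 into (~ (~ 0)), now (((~ (~ 0)) & 0) | ((a & a) | a))
step 7: and_idem (←) rewrites a into (a & a), which is E2

YES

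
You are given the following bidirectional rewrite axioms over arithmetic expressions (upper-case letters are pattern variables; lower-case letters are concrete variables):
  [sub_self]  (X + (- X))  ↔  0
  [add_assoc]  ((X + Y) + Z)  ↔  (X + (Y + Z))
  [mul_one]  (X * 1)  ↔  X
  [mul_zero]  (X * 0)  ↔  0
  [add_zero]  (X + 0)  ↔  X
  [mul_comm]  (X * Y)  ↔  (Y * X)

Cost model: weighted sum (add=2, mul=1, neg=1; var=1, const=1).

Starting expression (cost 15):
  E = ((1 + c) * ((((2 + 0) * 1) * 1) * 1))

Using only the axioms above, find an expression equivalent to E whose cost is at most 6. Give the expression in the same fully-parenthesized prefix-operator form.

(1) (((2 + 0) * 1) * 1)  =[mul_one →]=  ((2 + 0) * 1)    ⊢ ((1 + c) * (((2 + 0) * 1) * 1))
(2) ((2 + 0) * 1)  =[mul_one →]=  (2 + 0)    ⊢ ((1 + c) * ((2 + 0) * 1))
(3) ((2 + 0) * 1)  =[mul_one →]=  (2 + 0)    ⊢ ((1 + c) * (2 + 0))
(4) (2 + 0)  =[add_zero →]=  2    ⊢ cost 6, within 6

((1 + c) * 2)   [cost 6]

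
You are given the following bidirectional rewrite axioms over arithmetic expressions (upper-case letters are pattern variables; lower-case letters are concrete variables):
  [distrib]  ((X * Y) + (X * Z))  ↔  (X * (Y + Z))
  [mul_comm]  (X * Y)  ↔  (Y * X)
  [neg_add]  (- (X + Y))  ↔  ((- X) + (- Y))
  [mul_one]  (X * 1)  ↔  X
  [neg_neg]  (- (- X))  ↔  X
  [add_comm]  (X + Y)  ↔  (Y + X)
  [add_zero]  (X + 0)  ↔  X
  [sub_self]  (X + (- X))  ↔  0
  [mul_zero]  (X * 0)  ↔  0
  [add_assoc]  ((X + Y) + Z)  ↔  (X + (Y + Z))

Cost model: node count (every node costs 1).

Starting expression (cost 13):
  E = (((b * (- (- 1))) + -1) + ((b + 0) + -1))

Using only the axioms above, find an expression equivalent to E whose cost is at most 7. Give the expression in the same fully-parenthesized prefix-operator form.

1. [neg_neg →] (- (- 1))  →  1;  E = (((b * 1) + -1) + ((b + 0) + -1))
2. [add_zero →] (b + 0)  →  b;  E = (((b * 1) + -1) + (b + -1))
3. [mul_one →] (b * 1)  →  b;  cost 7 ≤ 7, done

((b + -1) + (b + -1))   [cost 7]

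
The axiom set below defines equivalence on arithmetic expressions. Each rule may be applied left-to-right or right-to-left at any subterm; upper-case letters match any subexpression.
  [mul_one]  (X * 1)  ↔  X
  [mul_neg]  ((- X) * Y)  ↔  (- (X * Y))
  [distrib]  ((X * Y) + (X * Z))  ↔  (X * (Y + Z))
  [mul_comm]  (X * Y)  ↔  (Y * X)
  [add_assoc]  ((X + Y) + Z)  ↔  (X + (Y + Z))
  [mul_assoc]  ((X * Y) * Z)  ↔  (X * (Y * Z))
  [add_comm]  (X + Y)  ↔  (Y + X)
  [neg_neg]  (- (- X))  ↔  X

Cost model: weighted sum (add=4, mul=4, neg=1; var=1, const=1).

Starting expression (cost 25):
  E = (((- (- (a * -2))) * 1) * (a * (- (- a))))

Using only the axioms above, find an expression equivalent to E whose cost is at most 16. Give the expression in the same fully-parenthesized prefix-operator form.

((a * -2) * (a * a))   [cost 16]

1. [neg_neg →] (- (- (a * -2)))  →  (a * -2);  E = (((a * -2) * 1) * (a * (- (- a))))
2. [neg_neg →] (- (- a))  →  a;  E = (((a * -2) * 1) * (a * a))
3. [mul_one →] ((a * -2) * 1)  →  (a * -2);  cost 16 ≤ 16, done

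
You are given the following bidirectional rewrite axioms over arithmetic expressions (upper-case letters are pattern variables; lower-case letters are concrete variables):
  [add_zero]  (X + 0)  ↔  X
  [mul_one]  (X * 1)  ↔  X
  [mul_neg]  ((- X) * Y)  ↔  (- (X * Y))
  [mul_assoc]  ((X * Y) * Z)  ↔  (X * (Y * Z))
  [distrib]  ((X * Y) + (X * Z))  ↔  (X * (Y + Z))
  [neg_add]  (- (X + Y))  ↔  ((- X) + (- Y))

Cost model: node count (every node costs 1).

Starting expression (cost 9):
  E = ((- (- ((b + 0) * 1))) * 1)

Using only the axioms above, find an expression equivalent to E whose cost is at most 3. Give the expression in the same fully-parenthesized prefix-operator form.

(1) (b + 0)  =[add_zero →]=  b    ⊢ ((- (- (b * 1))) * 1)
(2) (b * 1)  =[mul_one →]=  b    ⊢ ((- (- b)) * 1)
(3) ((- (- b)) * 1)  =[mul_one →]=  (- (- b))    ⊢ cost 3, within 3

(- (- b))   [cost 3]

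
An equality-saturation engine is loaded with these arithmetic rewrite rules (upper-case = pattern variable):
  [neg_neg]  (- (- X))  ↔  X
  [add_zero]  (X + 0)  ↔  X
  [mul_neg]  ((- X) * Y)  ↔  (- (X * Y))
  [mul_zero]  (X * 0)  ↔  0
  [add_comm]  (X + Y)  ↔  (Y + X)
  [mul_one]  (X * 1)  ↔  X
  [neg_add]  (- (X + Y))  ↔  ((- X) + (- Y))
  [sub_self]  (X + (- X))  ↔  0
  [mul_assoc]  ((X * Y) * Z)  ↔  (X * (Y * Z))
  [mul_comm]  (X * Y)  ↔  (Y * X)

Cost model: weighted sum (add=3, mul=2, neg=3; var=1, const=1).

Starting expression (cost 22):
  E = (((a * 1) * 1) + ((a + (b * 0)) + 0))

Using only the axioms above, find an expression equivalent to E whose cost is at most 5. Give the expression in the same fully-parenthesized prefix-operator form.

step 1: mul_zero (→) rewrites (b * 0) into 0, now (((a * 1) * 1) + ((a + 0) + 0))
step 2: mul_one (→) rewrites (a * 1) into a, now ((a * 1) + ((a + 0) + 0))
step 3: add_zero (→) rewrites ((a + 0) + 0) into (a + 0), now ((a * 1) + (a + 0))
step 4: mul_one (→) rewrites (a * 1) into a, now (a + (a + 0))
step 5: add_zero (→) rewrites (a + 0) into a, reaching cost 5 (bound 5)

(a + a)   [cost 5]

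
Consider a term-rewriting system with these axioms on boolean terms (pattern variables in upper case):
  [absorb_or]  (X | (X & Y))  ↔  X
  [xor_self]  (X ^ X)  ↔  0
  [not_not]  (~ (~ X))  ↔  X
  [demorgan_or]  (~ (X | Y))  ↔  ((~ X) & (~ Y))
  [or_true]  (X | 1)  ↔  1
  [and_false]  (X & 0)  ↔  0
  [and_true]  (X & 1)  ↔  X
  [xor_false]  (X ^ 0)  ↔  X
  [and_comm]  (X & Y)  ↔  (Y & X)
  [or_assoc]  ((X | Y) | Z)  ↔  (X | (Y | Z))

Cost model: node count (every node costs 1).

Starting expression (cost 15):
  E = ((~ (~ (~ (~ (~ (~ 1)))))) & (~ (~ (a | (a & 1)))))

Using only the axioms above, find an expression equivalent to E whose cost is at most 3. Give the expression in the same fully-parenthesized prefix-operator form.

1. [not_not →] (~ (~ (~ (~ 1))))  →  (~ (~ 1));  E = ((~ (~ (~ (~ 1)))) & (~ (~ (a | (a & 1)))))
2. [not_not →] (~ (~ (a | (a & 1))))  →  (a | (a & 1));  E = ((~ (~ (~ (~ 1)))) & (a | (a & 1)))
3. [absorb_or →] (a | (a & 1))  →  a;  E = ((~ (~ (~ (~ 1)))) & a)
4. [not_not →] (~ (~ (~ 1)))  →  (~ 1);  E = ((~ (~ 1)) & a)
5. [not_not →] (~ (~ 1))  →  1;  cost 3 ≤ 3, done

(1 & a)   [cost 3]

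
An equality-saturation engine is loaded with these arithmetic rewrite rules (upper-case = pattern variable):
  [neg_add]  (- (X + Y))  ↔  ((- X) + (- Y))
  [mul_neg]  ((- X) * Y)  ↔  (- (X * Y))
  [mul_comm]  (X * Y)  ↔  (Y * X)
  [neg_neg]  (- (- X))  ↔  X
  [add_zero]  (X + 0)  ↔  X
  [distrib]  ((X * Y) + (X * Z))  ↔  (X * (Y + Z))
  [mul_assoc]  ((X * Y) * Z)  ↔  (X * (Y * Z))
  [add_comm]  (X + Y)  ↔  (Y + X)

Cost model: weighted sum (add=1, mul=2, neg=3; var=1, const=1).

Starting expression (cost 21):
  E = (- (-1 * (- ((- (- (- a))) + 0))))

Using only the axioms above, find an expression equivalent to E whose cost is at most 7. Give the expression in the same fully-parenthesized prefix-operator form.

1. [add_zero →] ((- (- (- a))) + 0)  →  (- (- (- a)));  E = (- (-1 * (- (- (- (- a))))))
2. [neg_neg →] (- (- (- (- a))))  →  (- (- a));  E = (- (-1 * (- (- a))))
3. [neg_neg →] (- (- a))  →  a;  cost 7 ≤ 7, done

(- (-1 * a))   [cost 7]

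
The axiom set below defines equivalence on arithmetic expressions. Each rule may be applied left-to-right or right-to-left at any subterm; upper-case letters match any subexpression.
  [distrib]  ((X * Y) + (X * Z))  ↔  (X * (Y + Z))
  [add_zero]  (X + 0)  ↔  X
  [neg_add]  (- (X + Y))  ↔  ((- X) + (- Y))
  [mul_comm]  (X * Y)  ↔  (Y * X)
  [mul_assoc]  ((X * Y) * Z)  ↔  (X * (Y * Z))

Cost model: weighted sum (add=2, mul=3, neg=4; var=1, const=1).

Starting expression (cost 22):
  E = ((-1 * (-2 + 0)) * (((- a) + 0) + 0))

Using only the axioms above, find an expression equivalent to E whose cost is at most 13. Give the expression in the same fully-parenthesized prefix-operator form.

(1) ((- a) + 0)  =[add_zero →]=  (- a)    ⊢ ((-1 * (-2 + 0)) * ((- a) + 0))
(2) ((- a) + 0)  =[add_zero →]=  (- a)    ⊢ ((-1 * (-2 + 0)) * (- a))
(3) (-2 + 0)  =[add_zero →]=  -2    ⊢ cost 13, within 13

((-1 * -2) * (- a))   [cost 13]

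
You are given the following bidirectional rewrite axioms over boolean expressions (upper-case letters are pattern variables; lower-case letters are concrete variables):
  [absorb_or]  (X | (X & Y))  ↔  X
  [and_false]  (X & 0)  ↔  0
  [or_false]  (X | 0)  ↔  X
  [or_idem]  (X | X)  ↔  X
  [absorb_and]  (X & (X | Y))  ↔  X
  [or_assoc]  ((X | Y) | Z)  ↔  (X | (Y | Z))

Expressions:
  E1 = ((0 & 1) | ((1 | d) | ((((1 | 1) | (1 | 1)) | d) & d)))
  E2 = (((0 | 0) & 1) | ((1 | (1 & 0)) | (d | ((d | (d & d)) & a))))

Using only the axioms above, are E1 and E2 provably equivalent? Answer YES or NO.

YES

1. [or_idem →] ((1 | 1) | (1 | 1))  →  (1 | 1);  E1 = ((0 & 1) | ((1 | d) | (((1 | 1) | d) & d)))
2. [or_idem →] (1 | 1)  →  1;  E1 = ((0 & 1) | ((1 | d) | ((1 | d) & d)))
3. [absorb_or →] ((1 | d) | ((1 | d) & d))  →  (1 | d);  E1 = ((0 & 1) | (1 | d))
4. [or_false ←] 0  →  (0 | 0);  E1 = (((0 | 0) & 1) | (1 | d))
5. [absorb_or ←] d  →  (d | (d & a));  E1 = (((0 | 0) & 1) | (1 | (d | (d & a))))
6. [absorb_or ←] 1  →  (1 | (1 & 0));  E1 = (((0 | 0) & 1) | ((1 | (1 & 0)) | (d | (d & a))))
7. [absorb_or ←] d  →  (d | (d & d));  this is E2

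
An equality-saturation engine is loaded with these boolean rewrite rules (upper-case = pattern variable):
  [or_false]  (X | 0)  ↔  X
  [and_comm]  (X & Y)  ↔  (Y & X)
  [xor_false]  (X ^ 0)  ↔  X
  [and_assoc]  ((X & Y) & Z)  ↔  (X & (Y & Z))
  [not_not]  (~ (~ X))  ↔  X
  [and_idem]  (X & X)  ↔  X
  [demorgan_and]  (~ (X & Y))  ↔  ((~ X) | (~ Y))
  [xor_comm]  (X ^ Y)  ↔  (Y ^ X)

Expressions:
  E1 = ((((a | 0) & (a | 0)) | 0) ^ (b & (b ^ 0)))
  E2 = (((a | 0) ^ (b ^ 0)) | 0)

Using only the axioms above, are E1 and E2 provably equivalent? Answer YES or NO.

YES

(1) ((a | 0) & (a | 0))  =[and_idem →]=  (a | 0)    ⊢ (((a | 0) | 0) ^ (b & (b ^ 0)))
(2) (a | 0)  =[or_false →]=  a    ⊢ ((a | 0) ^ (b & (b ^ 0)))
(3) (a | 0)  =[or_false →]=  a    ⊢ (a ^ (b & (b ^ 0)))
(4) (b ^ 0)  =[xor_false →]=  b    ⊢ (a ^ (b & b))
(5) (b & b)  =[and_idem →]=  b    ⊢ (a ^ b)
(6) a  =[or_false ←]=  (a | 0)    ⊢ ((a | 0) ^ b)
(7) ((a | 0) ^ b)  =[or_false ←]=  (((a | 0) ^ b) | 0)
(8) b  =[xor_false ←]=  (b ^ 0)    ⊢ E2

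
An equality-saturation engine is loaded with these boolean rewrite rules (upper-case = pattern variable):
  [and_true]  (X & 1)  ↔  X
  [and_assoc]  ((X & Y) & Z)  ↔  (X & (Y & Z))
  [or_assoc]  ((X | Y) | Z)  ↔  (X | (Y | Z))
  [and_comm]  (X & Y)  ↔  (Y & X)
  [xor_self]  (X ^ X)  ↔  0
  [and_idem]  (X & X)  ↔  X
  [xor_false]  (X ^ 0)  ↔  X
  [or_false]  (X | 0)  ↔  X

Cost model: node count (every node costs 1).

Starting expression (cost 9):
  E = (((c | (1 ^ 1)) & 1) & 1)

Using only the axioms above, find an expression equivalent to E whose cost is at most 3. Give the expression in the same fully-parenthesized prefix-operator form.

(c | 0)   [cost 3]

1. [xor_self →] (1 ^ 1)  →  0;  E = (((c | 0) & 1) & 1)
2. [and_true →] (((c | 0) & 1) & 1)  →  ((c | 0) & 1)
3. [and_true →] ((c | 0) & 1)  →  (c | 0);  cost 3 ≤ 3, done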